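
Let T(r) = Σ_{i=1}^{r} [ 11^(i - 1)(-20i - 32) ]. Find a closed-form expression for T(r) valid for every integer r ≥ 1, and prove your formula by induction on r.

T(r) = -11^r(2r + 3) + 3

We claim T(r) = -11^r(2r + 3) + 3 for all r ≥ 1.
For the base case r = 1: T(1) = -52, and the closed form gives -52. They agree.
For the inductive step, assume it holds for an arbitrary i ≥ 1, so T(i) = -11^i(2i + 3) + 3.
Then T(i+1) = T(i) + (11^i(-20i - 52)) = (-11^i(2i + 3) + 3) + (11^i(-20i - 52)).
Simplifying, T(i+1) = -22·11^i·i - 55·11^i + 3 = -11^(i+1)(2(i+1) + 3) + 3,
which is the closed form with r = i+1.
Hence, by induction on r, the claim holds for every r ≥ 1.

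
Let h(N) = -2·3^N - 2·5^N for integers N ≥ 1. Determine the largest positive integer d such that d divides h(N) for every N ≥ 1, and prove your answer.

d = 4

Computing the first values: h(1) = -16 and h(2) = -68; gcd(-16, -68) = 4, so d ≤ 4.
We prove 4 | -2·3^N - 2·5^N for all N ≥ 1 by induction on N.
Base case (N = 1): h(1) = -16 = 4·(-4), so 4 | h(1).
Inductive step: suppose the statement holds for some i ≥ 1, i.e. 4 | h(i). Then
h(i+1) − 5·h(i) = (-2·3^(i+1) - 2·5^(i+1)) − 5·(-2·3^i - 2·5^i) = (-2)·3^i·(3 − 5) = (4)·3^i. Since 4 | h(i) by the inductive hypothesis, 4 | 5·h(i); and 4 | 4 since 4 = 4·1. Therefore 4 | h(i+1).
By induction, the statement is established for all N ≥ 1.
Therefore the largest such d is 4.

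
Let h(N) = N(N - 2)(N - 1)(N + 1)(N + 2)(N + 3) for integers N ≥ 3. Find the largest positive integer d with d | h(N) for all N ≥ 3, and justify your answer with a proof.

Computing the first values: h(3) = 720 and h(4) = 5040; gcd(720, 5040) = 720, so d ≤ 720.
We prove 720 | N(N - 2)(N - 1)(N + 1)(N + 2)(N + 3) for all N ≥ 3 by induction on N.
Base case (N = 3): h(3) = 720 = 720·(1), so 720 | h(3).
For the inductive step, assume it holds for an arbitrary r ≥ 3, i.e. 720 | h(r). Then
h(r+1) − h(r) = (r-1)·r·(r+1)·(r+2)·(r+3)·(r+4) − (r-2)·(r-1)·r·(r+1)·(r+2)·(r+3) = (r-1)·r·(r+1)·(r+2)·(r+3)·[(r+4) − (r-2)] = 6·(r-1)·r·(r+1)·(r+2)·(r+3). The product of 5 consecutive integers is divisible by (5)! = 120, so h(r+1) − h(r) is divisible by 6·120 = 720. By the inductive hypothesis 720 | h(r), hence 720 | h(r+1).
Hence, by induction on N, the claim holds for every N ≥ 3.
Therefore the largest such d is 720.

d = 720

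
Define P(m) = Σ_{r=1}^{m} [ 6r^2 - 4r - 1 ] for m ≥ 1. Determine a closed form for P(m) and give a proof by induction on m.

P(m) = m(2m^2 + m - 2)

We claim P(m) = m(2m^2 + m - 2) for all m ≥ 1.
Base case (m = 1): P(1) = 1, and the closed form gives 1. They agree.
Inductive step: suppose the statement holds for some r ≥ 1, so P(r) = r(2r^2 + r - 2).
Then P(r+1) = P(r) + (6r^2 + 8r + 1) = (r(2r^2 + r - 2)) + (6r^2 + 8r + 1).
Simplifying, P(r+1) = (r + 1)(2r^2 + 5r + 1) = (r+1)(2(r+1)^2 + (r+1) - 2),
which is the closed form with m = r+1.
By the principle of mathematical induction, the result holds for all m ≥ 1.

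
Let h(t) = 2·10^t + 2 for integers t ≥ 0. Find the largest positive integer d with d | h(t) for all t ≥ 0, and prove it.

Computing the first values: h(0) = 4 and h(1) = 22; gcd(4, 22) = 2, so d ≤ 2.
We prove 2 | 2·10^t + 2 for all t ≥ 0 by induction on t.
Base step (t = 0): h(0) = 4 = 2·(2), so 2 | h(0).
Suppose the result is true for t = i, i.e. 2 | h(i). Then
h(i+1) = 2·10^(i+1) + 2 = 10·(2·10^i + 2) - 18 = 10·h(i) - 18. The first term is divisible by 2 by the inductive hypothesis, and -18 is divisible by 2. Hence 2 | h(i+1).
This completes the induction.
Therefore the largest such d is 2.

d = 2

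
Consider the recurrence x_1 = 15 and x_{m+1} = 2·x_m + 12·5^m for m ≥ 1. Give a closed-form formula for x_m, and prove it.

Computing the first terms: x_1 = 15, x_2 = 90, x_3 = 480. This suggests x_m = -5·2^(m - 1) + 4·5^m.
Base case (m = 1): the formula gives 15 = 15 = x_1.
For the inductive step, assume it holds for an arbitrary r ≥ 1, so x_r = -5·2^(r - 1) + 4·5^r.
Then x_{r+1} = 2·x_r + 12·5^r = 2·(-5·2^(r - 1) + 4·5^r) + 12·5^r = -5·2^r + 4·5^(r + 1) = -5·2^((r+1) - 1) + 4·5^(r+1),
which is the claimed formula at m = r+1.
Hence, by induction on m, the claim holds for every m ≥ 1.

x_m = -5·2^(m - 1) + 4·5^m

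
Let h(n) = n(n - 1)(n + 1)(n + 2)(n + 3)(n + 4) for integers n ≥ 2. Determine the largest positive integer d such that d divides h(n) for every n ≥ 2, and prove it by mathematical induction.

Computing the first values: h(2) = 720 and h(3) = 5040; gcd(720, 5040) = 720, so d ≤ 720.
We prove 720 | n(n - 1)(n + 1)(n + 2)(n + 3)(n + 4) for all n ≥ 2 by induction on n.
For the base case n = 2: h(2) = 720 = 720·(1), so 720 | h(2).
Suppose the result is true for n = i, i.e. 720 | h(i). Then
h(i+1) − h(i) = i·(i+1)·(i+2)·(i+3)·(i+4)·(i+5) − (i-1)·i·(i+1)·(i+2)·(i+3)·(i+4) = i·(i+1)·(i+2)·(i+3)·(i+4)·[(i+5) − (i-1)] = 6·i·(i+1)·(i+2)·(i+3)·(i+4). The product of 5 consecutive integers is divisible by (5)! = 120, so h(i+1) − h(i) is divisible by 6·120 = 720. By the inductive hypothesis 720 | h(i), hence 720 | h(i+1).
Hence, by induction on n, the claim holds for every n ≥ 2.
Therefore the largest such d is 720.

d = 720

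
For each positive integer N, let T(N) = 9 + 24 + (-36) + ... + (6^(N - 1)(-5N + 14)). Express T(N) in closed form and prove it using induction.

T(N) = 6^N(-N + 3) - 3

We claim T(N) = 6^N(-N + 3) - 3 for all N ≥ 1.
When N = 1: T(1) = 9, and the closed form gives 9. They agree.
Suppose the result is true for N = k, so T(k) = 6^k(-k + 3) - 3.
Then T(k+1) = T(k) + (6^k(-5k + 9)) = (6^k(-k + 3) - 3) + (6^k(-5k + 9)).
Simplifying, T(k+1) = -6·6^k·k + 12·6^k - 3 = 6^(k+1)(-(k+1) + 3) - 3,
which is the closed form with N = k+1.
Hence, by induction on N, the claim holds for every N ≥ 1.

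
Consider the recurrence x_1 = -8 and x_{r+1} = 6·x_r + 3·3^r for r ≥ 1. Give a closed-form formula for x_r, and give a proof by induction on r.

x_r = -3^r - 5·6^(r - 1)

Computing the first terms: x_1 = -8, x_2 = -39, x_3 = -207. This suggests x_r = -3^r - 5·6^(r - 1).
When r = 1: the formula gives -8 = -8 = x_1.
For the inductive step, assume it holds for an arbitrary j ≥ 1, so x_j = -3^j - 5·6^(j - 1).
Then x_{j+1} = 6·x_j + 3·3^j = 6·(-3^j - 5·6^(j - 1)) + 3·3^j = -3^(j + 1) - 5·6^j = -3^(j+1) - 5·6^((j+1) - 1),
which is the claimed formula at r = j+1.
By the principle of mathematical induction, the result holds for all r ≥ 1.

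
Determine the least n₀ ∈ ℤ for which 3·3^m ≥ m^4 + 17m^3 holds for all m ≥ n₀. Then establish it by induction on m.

n₀ = 8

At m = 7: 6561 < 8232, so the inequality fails and n₀ ≥ 8. We prove 3·3^m ≥ m^4 + 17m^3 for all m ≥ 8.
For the base case m = 8: 3·3^m = 19683 and m^4 + 17m^3 = 12800, so 19683 ≥ 12800.
Inductive step: assume the claim holds for m = p, so 3·3^p ≥ p^4 + 17p^3.
Then 3·3^(p + 1) = 3·(3·3^p) ≥ 3·(p^4 + 17p^3).
Also, for p ≥ 8 we have 3·(p^4 + 17p^3) ≥ (p+1)^4 + 17(p+1)^3, since 3·(p^4 + 17p^3) − ((p+1)^4 + 17(p+1)^3) = 2p^4 + 30p^3 - 57p^2 - 55p - 18, which is nonnegative for all p ≥ 8.
Combining, 3·3^(p + 1) ≥ (p+1)^4 + 17(p+1)^3.
This completes the induction.
Hence the smallest such n₀ is 8.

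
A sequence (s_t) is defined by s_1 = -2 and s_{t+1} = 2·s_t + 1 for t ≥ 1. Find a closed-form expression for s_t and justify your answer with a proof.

s_t = -2^(t - 1) - 1

Computing the first terms: s_1 = -2, s_2 = -3, s_3 = -5. This suggests s_t = -2^(t - 1) - 1.
When t = 1: the formula gives -2 = -2 = s_1.
Suppose the result is true for t = j, so s_j = -2^(j - 1) - 1.
Then s_{j+1} = 2·s_j + 1 = 2·(-2^(j - 1) - 1) + 1 = -2^j - 1 = -2^((j+1) - 1) - 1,
which is the claimed formula at t = j+1.
By induction, the statement is established for all t ≥ 1.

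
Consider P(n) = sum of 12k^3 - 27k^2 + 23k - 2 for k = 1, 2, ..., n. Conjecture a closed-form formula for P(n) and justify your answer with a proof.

We claim P(n) = n(3n^3 - 3n^2 + n + 5) for all n ≥ 1.
For the base case n = 1: P(1) = 6, and the closed form gives 6. They agree.
For the inductive step, assume it holds for an arbitrary k ≥ 1, so P(k) = k(3k^3 - 3k^2 + k + 5).
Then P(k+1) = P(k) + (12k^3 + 9k^2 + 5k + 6) = (k(3k^3 - 3k^2 + k + 5)) + (12k^3 + 9k^2 + 5k + 6).
Simplifying, P(k+1) = (k + 1)(3k^3 + 6k^2 + 4k + 6) = (k+1)(3(k+1)^3 - 3(k+1)^2 + (k+1) + 5),
which is the closed form with n = k+1.
This completes the induction.

P(n) = n(3n^3 - 3n^2 + n + 5)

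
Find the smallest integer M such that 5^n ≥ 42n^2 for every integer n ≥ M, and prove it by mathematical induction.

At n = 4: 625 < 672, so the inequality fails and M ≥ 5. We prove 5^n ≥ 42n^2 for all n ≥ 5.
For the base case n = 5: 5^n = 3125 and 42n^2 = 1050, so 3125 ≥ 1050.
For the inductive step, assume it holds for an arbitrary k ≥ 5, so 5^k ≥ 42k^2.
Then 5^(k + 1) = 5·(5^k) ≥ 5·(42k^2).
Also, for k ≥ 5 we have 5·(42k^2) ≥ 42(k+1)^2, since 5 ≥ (1 + 1/k)^2 for all k ≥ 5.
Combining, 5^(k + 1) ≥ 42(k+1)^2.
By the principle of mathematical induction, the result holds for all n ≥ 5.
Hence the smallest such M is 5.

M = 5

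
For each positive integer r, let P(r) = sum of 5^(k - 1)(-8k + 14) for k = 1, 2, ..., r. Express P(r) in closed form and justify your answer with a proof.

P(r) = 2·5^r(-r + 2) - 4

We claim P(r) = 2·5^r(-r + 2) - 4 for all r ≥ 1.
When r = 1: P(1) = 6, and the closed form gives 6. They agree.
Suppose the result is true for r = k, so P(k) = 2·5^k(-k + 2) - 4.
Then P(k+1) = P(k) + (5^k(-8k + 6)) = (2·5^k(-k + 2) - 4) + (5^k(-8k + 6)).
Simplifying, P(k+1) = -10·5^k·k + 10·5^k - 4 = 2·5^(k+1)(-(k+1) + 2) - 4,
which is the closed form with r = k+1.
By induction, the statement is established for all r ≥ 1.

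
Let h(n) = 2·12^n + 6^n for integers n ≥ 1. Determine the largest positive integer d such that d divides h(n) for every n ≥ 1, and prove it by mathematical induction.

Computing the first values: h(1) = 30 and h(2) = 324; gcd(30, 324) = 6, so d ≤ 6.
We prove 6 | 2·12^n + 6^n for all n ≥ 1 by induction on n.
When n = 1: h(1) = 30 = 6·(5), so 6 | h(1).
For the inductive step, assume it holds for an arbitrary r ≥ 1, i.e. 6 | h(r). Then
h(r+1) − 12·h(r) = (2·12^(r+1) + 6^(r+1)) − 12·(2·12^r + 6^r) = (1)·6^r·(6 − 12) = (-6)·6^r. Since 6 | h(r) by the inductive hypothesis, 6 | 12·h(r); and 6 | -6 since -6 = 6·-1. Therefore 6 | h(r+1).
Hence, by induction on n, the claim holds for every n ≥ 1.
Therefore the largest such d is 6.

d = 6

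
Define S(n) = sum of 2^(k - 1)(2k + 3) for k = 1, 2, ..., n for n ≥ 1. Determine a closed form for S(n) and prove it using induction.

S(n) = 2^n(2n + 1) - 1

We claim S(n) = 2^n(2n + 1) - 1 for all n ≥ 1.
Base case (n = 1): S(1) = 5, and the closed form gives 5. They agree.
For the inductive step, assume it holds for an arbitrary k ≥ 1, so S(k) = 2^k(2k + 1) - 1.
Then S(k+1) = S(k) + (2^k(2k + 5)) = (2^k(2k + 1) - 1) + (2^k(2k + 5)).
Simplifying, S(k+1) = 4·2^k·k + 6·2^k - 1 = 2^(k+1)(2(k+1) + 1) - 1,
which is the closed form with n = k+1.
This completes the induction.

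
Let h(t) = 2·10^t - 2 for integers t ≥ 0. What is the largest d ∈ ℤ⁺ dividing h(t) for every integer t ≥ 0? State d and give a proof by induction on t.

Computing the first values: h(0) = 0 and h(1) = 18; gcd(0, 18) = 18, so d ≤ 18.
We prove 18 | 2·10^t - 2 for all t ≥ 0 by induction on t.
When t = 0: h(0) = 0 = 18·(0), so 18 | h(0).
Inductive step: assume the claim holds for t = p, i.e. 18 | h(p). Then
h(p+1) = 2·10^(p+1) - 2 = 10·(2·10^p - 2) + 18 = 10·h(p) + 18. The first term is divisible by 18 by the inductive hypothesis, and 18 is divisible by 18. Hence 18 | h(p+1).
Hence, by induction on t, the claim holds for every t ≥ 0.
Therefore the largest such d is 18.

d = 18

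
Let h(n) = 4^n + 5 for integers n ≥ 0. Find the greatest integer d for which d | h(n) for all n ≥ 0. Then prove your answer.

Computing the first values: h(0) = 6 and h(1) = 9; gcd(6, 9) = 3, so d ≤ 3.
We prove 3 | 4^n + 5 for all n ≥ 0 by induction on n.
For the base case n = 0: h(0) = 6 = 3·(2), so 3 | h(0).
Inductive step: assume the claim holds for n = j, i.e. 3 | h(j). Then
h(j+1) = 4^(j+1) + 5 = 4·(4^j + 5) - 15 = 4·h(j) - 15. The first term is divisible by 3 by the inductive hypothesis, and -15 is divisible by 3. Hence 3 | h(j+1).
By the principle of mathematical induction, the result holds for all n ≥ 0.
Therefore the largest such d is 3.

d = 3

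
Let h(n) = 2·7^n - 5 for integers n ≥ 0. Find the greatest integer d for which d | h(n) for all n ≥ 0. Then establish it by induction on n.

d = 3

Computing the first values: h(0) = -3 and h(1) = 9; gcd(-3, 9) = 3, so d ≤ 3.
We prove 3 | 2·7^n - 5 for all n ≥ 0 by induction on n.
Base step (n = 0): h(0) = -3 = 3·(-1), so 3 | h(0).
Inductive step: suppose the statement holds for some r ≥ 0, i.e. 3 | h(r). Then
h(r+1) = 2·7^(r+1) - 5 = 7·(2·7^r - 5) + 30 = 7·h(r) + 30. The first term is divisible by 3 by the inductive hypothesis, and 30 is divisible by 3. Hence 3 | h(r+1).
By induction, the statement is established for all n ≥ 0.
Therefore the largest such d is 3.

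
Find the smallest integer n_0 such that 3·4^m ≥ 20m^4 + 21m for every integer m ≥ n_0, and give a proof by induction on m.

n_0 = 7

At m = 6: 12288 < 26046, so the inequality fails and n_0 ≥ 7. We prove 3·4^m ≥ 20m^4 + 21m for all m ≥ 7.
Base step (m = 7): 3·4^m = 49152 and 20m^4 + 21m = 48167, so 49152 ≥ 48167.
Inductive step: assume the claim holds for m = p, so 3·4^p ≥ 20p^4 + 21p.
Then 3·4^(p + 1) = 4·(3·4^p) ≥ 4·(20p^4 + 21p).
Also, for p ≥ 7 we have 4·(20p^4 + 21p) ≥ 20(p+1)^4 + 21(p+1), since 4·(20p^4 + 21p) − (20(p+1)^4 + 21(p+1)) = 60p^4 - 80p^3 - 120p^2 - 17p - 41, which is nonnegative for all p ≥ 7.
Combining, 3·4^(p + 1) ≥ 20(p+1)^4 + 21(p+1).
By induction, the statement is established for all m ≥ 7.
Hence the smallest such n_0 is 7.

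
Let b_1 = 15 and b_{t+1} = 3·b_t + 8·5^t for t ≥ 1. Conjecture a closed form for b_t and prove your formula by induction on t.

b_t = -5·3^(t - 1) + 4·5^t

Computing the first terms: b_1 = 15, b_2 = 85, b_3 = 455. This suggests b_t = -5·3^(t - 1) + 4·5^t.
Base step (t = 1): the formula gives 15 = 15 = b_1.
For the inductive step, assume it holds for an arbitrary k ≥ 1, so b_k = -5·3^(k - 1) + 4·5^k.
Then b_{k+1} = 3·b_k + 8·5^k = 3·(-5·3^(k - 1) + 4·5^k) + 8·5^k = -5·3^k + 4·5^(k + 1) = -5·3^((k+1) - 1) + 4·5^(k+1),
which is the claimed formula at t = k+1.
By induction, the statement is established for all t ≥ 1.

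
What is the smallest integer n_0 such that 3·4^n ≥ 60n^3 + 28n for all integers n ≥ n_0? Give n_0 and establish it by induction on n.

At n = 6: 12288 < 13128, so the inequality fails and n_0 ≥ 7. We prove 3·4^n ≥ 60n^3 + 28n for all n ≥ 7.
Base step (n = 7): 3·4^n = 49152 and 60n^3 + 28n = 20776, so 49152 ≥ 20776.
Inductive step: assume the claim holds for n = p, so 3·4^p ≥ 60p^3 + 28p.
Then 3·4^(p + 1) = 4·(3·4^p) ≥ 4·(60p^3 + 28p).
Also, for p ≥ 7 we have 4·(60p^3 + 28p) ≥ 60(p+1)^3 + 28(p+1), since 4·(60p^3 + 28p) − (60(p+1)^3 + 28(p+1)) = 180p^3 - 180p^2 - 96p - 88, which is nonnegative for all p ≥ 7.
Combining, 3·4^(p + 1) ≥ 60(p+1)^3 + 28(p+1).
This completes the induction.
Hence the smallest such n_0 is 7.

n_0 = 7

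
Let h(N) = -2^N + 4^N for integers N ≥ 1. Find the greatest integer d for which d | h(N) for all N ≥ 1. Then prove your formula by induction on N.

d = 2

Computing the first values: h(1) = 2 and h(2) = 12; gcd(2, 12) = 2, so d ≤ 2.
We prove 2 | -2^N + 4^N for all N ≥ 1 by induction on N.
When N = 1: h(1) = 2 = 2·(1), so 2 | h(1).
Inductive step: suppose the statement holds for some r ≥ 1, i.e. 2 | h(r). Then
4^{r+1} − 2^{r+1} = 4·4^r − 2·2^r = 4·(4^r − 2^r) + (2)·2^r. The first term is divisible by 2 by the inductive hypothesis, and the second term (2)·2^r is divisible by 2 since 2 | 2. Hence 2 | h(r+1).
Hence, by induction on N, the claim holds for every N ≥ 1.
Therefore the largest such d is 2.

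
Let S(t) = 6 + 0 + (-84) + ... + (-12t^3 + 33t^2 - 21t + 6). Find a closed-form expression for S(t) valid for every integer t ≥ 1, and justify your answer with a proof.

S(t) = -t(3t^3 - 5t^2 - 3t - 1)

We claim S(t) = -t(3t^3 - 5t^2 - 3t - 1) for all t ≥ 1.
Base step (t = 1): S(1) = 6, and the closed form gives 6. They agree.
Suppose the result is true for t = p, so S(p) = p(-3p^3 + 5p^2 + 3p + 1).
Then S(p+1) = S(p) + (-12p^3 - 3p^2 + 9p + 6) = (p(-3p^3 + 5p^2 + 3p + 1)) + (-12p^3 - 3p^2 + 9p + 6).
Simplifying, S(p+1) = -(p + 1)(3p^3 + 4p^2 - 4p - 6) = -(p+1)(3(p+1)^3 - 5(p+1)^2 - 3(p+1) - 1),
which is the closed form with t = p+1.
By induction, the statement is established for all t ≥ 1.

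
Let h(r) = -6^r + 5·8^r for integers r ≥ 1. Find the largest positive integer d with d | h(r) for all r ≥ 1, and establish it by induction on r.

Computing the first values: h(1) = 34 and h(2) = 284; gcd(34, 284) = 2, so d ≤ 2.
We prove 2 | -6^r + 5·8^r for all r ≥ 1 by induction on r.
For the base case r = 1: h(1) = 34 = 2·(17), so 2 | h(1).
Inductive step: assume the claim holds for r = m, i.e. 2 | h(m). Then
h(m+1) − 8·h(m) = (-6^(m+1) + 5·8^(m+1)) − 8·(-6^m + 5·8^m) = (-1)·6^m·(6 − 8) = (2)·6^m. Since 2 | h(m) by the inductive hypothesis, 2 | 8·h(m); and 2 | 2 since 2 = 2·1. Therefore 2 | h(m+1).
This completes the induction.
Therefore the largest such d is 2.

d = 2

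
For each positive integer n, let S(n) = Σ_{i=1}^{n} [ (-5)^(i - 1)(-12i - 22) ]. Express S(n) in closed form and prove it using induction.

S(n) = 2(-5)^n(n + 2) - 4

We claim S(n) = 2(-5)^n(n + 2) - 4 for all n ≥ 1.
When n = 1: S(1) = -34, and the closed form gives -34. They agree.
For the inductive step, assume it holds for an arbitrary i ≥ 1, so S(i) = 2(-5)^i(i + 2) - 4.
Then S(i+1) = S(i) + ((-5)^i(-12i - 34)) = (2(-5)^i(i + 2) - 4) + ((-5)^i(-12i - 34)).
Simplifying, S(i+1) = -10(-5)^i·i - 30(-5)^i - 4 = 2(-5)^(i+1)((i+1) + 2) - 4,
which is the closed form with n = i+1.
By induction, the statement is established for all n ≥ 1.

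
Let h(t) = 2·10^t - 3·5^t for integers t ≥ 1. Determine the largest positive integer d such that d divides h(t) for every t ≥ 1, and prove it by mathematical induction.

d = 5

Computing the first values: h(1) = 5 and h(2) = 125; gcd(5, 125) = 5, so d ≤ 5.
We prove 5 | 2·10^t - 3·5^t for all t ≥ 1 by induction on t.
Base step (t = 1): h(1) = 5 = 5·(1), so 5 | h(1).
Inductive step: suppose the statement holds for some j ≥ 1, i.e. 5 | h(j). Then
h(j+1) − 10·h(j) = (2·10^(j+1) - 3·5^(j+1)) − 10·(2·10^j - 3·5^j) = (-3)·5^j·(5 − 10) = (15)·5^j. Since 5 | h(j) by the inductive hypothesis, 5 | 10·h(j); and 5 | 15 since 15 = 5·3. Therefore 5 | h(j+1).
This completes the induction.
Therefore the largest such d is 5.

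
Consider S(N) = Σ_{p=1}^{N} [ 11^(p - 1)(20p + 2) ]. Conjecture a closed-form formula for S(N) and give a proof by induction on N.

We claim S(N) = 2·11^N·N for all N ≥ 1.
Base step (N = 1): S(1) = 22, and the closed form gives 22. They agree.
For the inductive step, assume it holds for an arbitrary p ≥ 1, so S(p) = 2·11^p·p.
Then S(p+1) = S(p) + (11^p(20p + 22)) = (2·11^p·p) + (11^p(20p + 22)).
Simplifying, S(p+1) = 22·11^p(p + 1) = 2·11^(p+1)·(p+1),
which is the closed form with N = p+1.
This completes the induction.

S(N) = 2·11^N·N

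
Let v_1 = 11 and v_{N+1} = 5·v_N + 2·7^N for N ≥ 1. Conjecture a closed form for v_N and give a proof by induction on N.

Computing the first terms: v_1 = 11, v_2 = 69, v_3 = 443. This suggests v_N = 4·5^(N - 1) + 7^N.
For the base case N = 1: the formula gives 11 = 11 = v_1.
Inductive step: suppose the statement holds for some j ≥ 1, so v_j = 4·5^(j - 1) + 7^j.
Then v_{j+1} = 5·v_j + 2·7^j = 5·(4·5^(j - 1) + 7^j) + 2·7^j = 4·5^j + 7^(j + 1) = 4·5^((j+1) - 1) + 7^(j+1),
which is the claimed formula at N = j+1.
By the principle of mathematical induction, the result holds for all N ≥ 1.

v_N = 4·5^(N - 1) + 7^N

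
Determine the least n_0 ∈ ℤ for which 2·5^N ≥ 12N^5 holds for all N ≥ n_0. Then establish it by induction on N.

n_0 = 8

At N = 7: 156250 < 201684, so the inequality fails and n_0 ≥ 8. We prove 2·5^N ≥ 12N^5 for all N ≥ 8.
Base step (N = 8): 2·5^N = 781250 and 12N^5 = 393216, so 781250 ≥ 393216.
Inductive step: assume the claim holds for N = j, so 2·5^j ≥ 12j^5.
Then 2·5^(j + 1) = 5·(2·5^j) ≥ 5·(12j^5).
Also, for j ≥ 8 we have 5·(12j^5) ≥ 12(j+1)^5, since 5 ≥ (1 + 1/j)^5 for all j ≥ 8.
Combining, 2·5^(j + 1) ≥ 12(j+1)^5.
By the principle of mathematical induction, the result holds for all N ≥ 8.
Hence the smallest such n_0 is 8.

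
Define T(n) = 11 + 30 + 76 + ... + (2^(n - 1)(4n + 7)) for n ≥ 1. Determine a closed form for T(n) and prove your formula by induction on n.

T(n) = 2^n(4n + 3) - 3

We claim T(n) = 2^n(4n + 3) - 3 for all n ≥ 1.
When n = 1: T(1) = 11, and the closed form gives 11. They agree.
For the inductive step, assume it holds for an arbitrary j ≥ 1, so T(j) = 2^j(4j + 3) - 3.
Then T(j+1) = T(j) + (2^j(4j + 11)) = (2^j(4j + 3) - 3) + (2^j(4j + 11)).
Simplifying, T(j+1) = 8·2^j·j + 14·2^j - 3 = 2^(j+1)(4(j+1) + 3) - 3,
which is the closed form with n = j+1.
This completes the induction.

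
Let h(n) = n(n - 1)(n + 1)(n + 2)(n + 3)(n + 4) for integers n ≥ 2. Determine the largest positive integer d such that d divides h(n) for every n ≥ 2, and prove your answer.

d = 720

Computing the first values: h(2) = 720 and h(3) = 5040; gcd(720, 5040) = 720, so d ≤ 720.
We prove 720 | n(n - 1)(n + 1)(n + 2)(n + 3)(n + 4) for all n ≥ 2 by induction on n.
When n = 2: h(2) = 720 = 720·(1), so 720 | h(2).
Inductive step: assume the claim holds for n = m, i.e. 720 | h(m). Then
h(m+1) − h(m) = m·(m+1)·(m+2)·(m+3)·(m+4)·(m+5) − (m-1)·m·(m+1)·(m+2)·(m+3)·(m+4) = m·(m+1)·(m+2)·(m+3)·(m+4)·[(m+5) − (m-1)] = 6·m·(m+1)·(m+2)·(m+3)·(m+4). The product of 5 consecutive integers is divisible by (5)! = 120, so h(m+1) − h(m) is divisible by 6·120 = 720. By the inductive hypothesis 720 | h(m), hence 720 | h(m+1).
By the principle of mathematical induction, the result holds for all n ≥ 2.
Therefore the largest such d is 720.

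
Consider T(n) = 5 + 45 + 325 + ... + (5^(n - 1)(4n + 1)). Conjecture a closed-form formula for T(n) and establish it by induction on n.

We claim T(n) = 5^n·n for all n ≥ 1.
Base case (n = 1): T(1) = 5, and the closed form gives 5. They agree.
Inductive step: suppose the statement holds for some i ≥ 1, so T(i) = 5^i·i.
Then T(i+1) = T(i) + (5^i(4i + 5)) = (5^i·i) + (5^i(4i + 5)).
Simplifying, T(i+1) = 5^(i + 1)(i + 1) = 5^(i+1)·(i+1),
which is the closed form with n = i+1.
By the principle of mathematical induction, the result holds for all n ≥ 1.

T(n) = 5^n·n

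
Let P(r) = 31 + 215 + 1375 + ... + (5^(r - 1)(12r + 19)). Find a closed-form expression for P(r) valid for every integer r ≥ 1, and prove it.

We claim P(r) = 5^r(3r + 4) - 4 for all r ≥ 1.
For the base case r = 1: P(1) = 31, and the closed form gives 31. They agree.
Inductive step: assume the claim holds for r = j, so P(j) = 5^j(3j + 4) - 4.
Then P(j+1) = P(j) + (5^j(12j + 31)) = (5^j(3j + 4) - 4) + (5^j(12j + 31)).
Simplifying, P(j+1) = 15·5^j·j + 35·5^j - 4 = 5^(j+1)(3(j+1) + 4) - 4,
which is the closed form with r = j+1.
This completes the induction.

P(r) = 5^r(3r + 4) - 4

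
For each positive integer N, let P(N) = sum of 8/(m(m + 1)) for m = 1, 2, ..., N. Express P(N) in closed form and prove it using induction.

P(N) = 8N/(N + 1)

We claim P(N) = 8N/(N + 1) for all N ≥ 1.
For the base case N = 1: P(1) = 4, and the closed form gives 4. They agree.
Inductive step: suppose the statement holds for some m ≥ 1, so P(m) = 8m/(m + 1).
Then P(m+1) = P(m) + (8/((m + 1)(m + 2))) = (8m/(m + 1)) + (8/((m + 1)(m + 2))).
Simplifying, P(m+1) = 8(m + 1)/(m + 2) = 8(m+1)/((m+1) + 1),
which is the closed form with N = m+1.
This completes the induction.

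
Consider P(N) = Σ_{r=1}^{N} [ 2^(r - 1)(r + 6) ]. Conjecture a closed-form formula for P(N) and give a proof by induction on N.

We claim P(N) = 2^N(N + 5) - 5 for all N ≥ 1.
For the base case N = 1: P(1) = 7, and the closed form gives 7. They agree.
For the inductive step, assume it holds for an arbitrary r ≥ 1, so P(r) = 2^r(r + 5) - 5.
Then P(r+1) = P(r) + (2^r(r + 7)) = (2^r(r + 5) - 5) + (2^r(r + 7)).
Simplifying, P(r+1) = 2·2^r·r + 12·2^r - 5 = 2^(r+1)((r+1) + 5) - 5,
which is the closed form with N = r+1.
Hence, by induction on N, the claim holds for every N ≥ 1.

P(N) = 2^N(N + 5) - 5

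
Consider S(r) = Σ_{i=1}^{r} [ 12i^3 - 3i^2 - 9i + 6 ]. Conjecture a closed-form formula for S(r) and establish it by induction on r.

S(r) = r(3r^3 + 5r^2 - 3r + 1)

We claim S(r) = r(3r^3 + 5r^2 - 3r + 1) for all r ≥ 1.
Base case (r = 1): S(1) = 6, and the closed form gives 6. They agree.
Suppose the result is true for r = i, so S(i) = i(3i^3 + 5i^2 - 3i + 1).
Then S(i+1) = S(i) + (12i^3 + 33i^2 + 21i + 6) = (i(3i^3 + 5i^2 - 3i + 1)) + (12i^3 + 33i^2 + 21i + 6).
Simplifying, S(i+1) = (i + 1)(3i^3 + 14i^2 + 16i + 6) = (i+1)(3(i+1)^3 + 5(i+1)^2 - 3(i+1) + 1),
which is the closed form with r = i+1.
This completes the induction.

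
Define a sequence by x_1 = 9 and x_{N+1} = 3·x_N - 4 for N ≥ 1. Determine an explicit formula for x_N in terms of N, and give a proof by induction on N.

Computing the first terms: x_1 = 9, x_2 = 23, x_3 = 65. This suggests x_N = 7·3^(N - 1) + 2.
Base case (N = 1): the formula gives 9 = 9 = x_1.
Suppose the result is true for N = k, so x_k = 7·3^(k - 1) + 2.
Then x_{k+1} = 3·x_k - 4 = 3·(7·3^(k - 1) + 2) - 4 = 7·3^k + 2 = 7·3^((k+1) - 1) + 2,
which is the claimed formula at N = k+1.
This completes the induction.

x_N = 7·3^(N - 1) + 2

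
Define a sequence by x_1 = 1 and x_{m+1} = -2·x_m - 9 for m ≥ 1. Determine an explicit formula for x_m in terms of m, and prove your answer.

Computing the first terms: x_1 = 1, x_2 = -11, x_3 = 13. This suggests x_m = (-2)^(m + 1) - 3.
For the base case m = 1: the formula gives 1 = 1 = x_1.
Suppose the result is true for m = k, so x_k = (-2)^(k + 1) - 3.
Then x_{k+1} = -2·x_k - 9 = -2·((-2)^(k + 1) - 3) - 9 = (-2)^(k + 2) - 3 = (-2)^((k+1) + 1) - 3,
which is the claimed formula at m = k+1.
By the principle of mathematical induction, the result holds for all m ≥ 1.

x_m = (-2)^(m + 1) - 3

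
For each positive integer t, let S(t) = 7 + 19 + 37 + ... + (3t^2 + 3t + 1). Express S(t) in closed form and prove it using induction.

S(t) = t(t^2 + 3t + 3)

We claim S(t) = t(t^2 + 3t + 3) for all t ≥ 1.
Base step (t = 1): S(1) = 7, and the closed form gives 7. They agree.
For the inductive step, assume it holds for an arbitrary i ≥ 1, so S(i) = i(i^2 + 3i + 3).
Then S(i+1) = S(i) + (3i^2 + 9i + 7) = (i(i^2 + 3i + 3)) + (3i^2 + 9i + 7).
Simplifying, S(i+1) = (i + 1)(i^2 + 5i + 7) = (i+1)((i+1)^2 + 3(i+1) + 3),
which is the closed form with t = i+1.
This completes the induction.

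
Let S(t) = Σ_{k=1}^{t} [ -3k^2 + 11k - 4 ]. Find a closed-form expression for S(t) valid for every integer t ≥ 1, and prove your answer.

We claim S(t) = -t(t^2 - 4t - 1) for all t ≥ 1.
When t = 1: S(1) = 4, and the closed form gives 4. They agree.
For the inductive step, assume it holds for an arbitrary k ≥ 1, so S(k) = k(-k^2 + 4k + 1).
Then S(k+1) = S(k) + (-3k^2 + 5k + 4) = (k(-k^2 + 4k + 1)) + (-3k^2 + 5k + 4).
Simplifying, S(k+1) = -(k + 1)(k^2 - 2k - 4) = -(k+1)((k+1)^2 - 4(k+1) - 1),
which is the closed form with t = k+1.
Hence, by induction on t, the claim holds for every t ≥ 1.

S(t) = -t(t^2 - 4t - 1)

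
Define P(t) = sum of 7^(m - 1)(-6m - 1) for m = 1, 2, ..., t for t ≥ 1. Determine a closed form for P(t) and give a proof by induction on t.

P(t) = -7^t·t

We claim P(t) = -7^t·t for all t ≥ 1.
For the base case t = 1: P(1) = -7, and the closed form gives -7. They agree.
For the inductive step, assume it holds for an arbitrary m ≥ 1, so P(m) = -7^m·m.
Then P(m+1) = P(m) + (7^m(-6m - 7)) = (-7^m·m) + (7^m(-6m - 7)).
Simplifying, P(m+1) = 7^(m + 1)(-m - 1) = -7^(m+1)·(m+1),
which is the closed form with t = m+1.
By the principle of mathematical induction, the result holds for all t ≥ 1.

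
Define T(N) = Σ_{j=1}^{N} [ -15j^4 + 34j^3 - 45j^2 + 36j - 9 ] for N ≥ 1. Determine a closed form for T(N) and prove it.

T(N) = -N(3N^4 - N^3 + 3N^2 - 4N - 2)

We claim T(N) = -N(3N^4 - N^3 + 3N^2 - 4N - 2) for all N ≥ 1.
For the base case N = 1: T(1) = 1, and the closed form gives 1. They agree.
For the inductive step, assume it holds for an arbitrary j ≥ 1, so T(j) = j(-3j^4 + j^3 - 3j^2 + 4j + 2).
Then T(j+1) = T(j) + (-15j^4 - 26j^3 - 33j^2 - 12j + 1) = (j(-3j^4 + j^3 - 3j^2 + 4j + 2)) + (-15j^4 - 26j^3 - 33j^2 - 12j + 1).
Simplifying, T(j+1) = -(j + 1)(3j^4 + 11j^3 + 18j^2 + 11j - 1) = -(j+1)(3(j+1)^4 - (j+1)^3 + 3(j+1)^2 - 4(j+1) - 2),
which is the closed form with N = j+1.
Hence, by induction on N, the claim holds for every N ≥ 1.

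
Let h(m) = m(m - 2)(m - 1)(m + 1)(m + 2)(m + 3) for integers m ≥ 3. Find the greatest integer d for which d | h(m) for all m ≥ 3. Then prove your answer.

Computing the first values: h(3) = 720 and h(4) = 5040; gcd(720, 5040) = 720, so d ≤ 720.
We prove 720 | m(m - 2)(m - 1)(m + 1)(m + 2)(m + 3) for all m ≥ 3 by induction on m.
Base case (m = 3): h(3) = 720 = 720·(1), so 720 | h(3).
Suppose the result is true for m = i, i.e. 720 | h(i). Then
h(i+1) − h(i) = (i-1)·i·(i+1)·(i+2)·(i+3)·(i+4) − (i-2)·(i-1)·i·(i+1)·(i+2)·(i+3) = (i-1)·i·(i+1)·(i+2)·(i+3)·[(i+4) − (i-2)] = 6·(i-1)·i·(i+1)·(i+2)·(i+3). The product of 5 consecutive integers is divisible by (5)! = 120, so h(i+1) − h(i) is divisible by 6·120 = 720. By the inductive hypothesis 720 | h(i), hence 720 | h(i+1).
By induction, the statement is established for all m ≥ 3.
Therefore the largest such d is 720.

d = 720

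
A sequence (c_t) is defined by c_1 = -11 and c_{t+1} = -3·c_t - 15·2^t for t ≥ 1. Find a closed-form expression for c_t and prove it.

c_t = -5(-3)^(t - 1) - 3·2^t

Computing the first terms: c_1 = -11, c_2 = 3, c_3 = -69. This suggests c_t = -5(-3)^(t - 1) - 3·2^t.
For the base case t = 1: the formula gives -11 = -11 = c_1.
Suppose the result is true for t = j, so c_j = -5(-3)^(j - 1) - 3·2^j.
Then c_{j+1} = -3·c_j - 15·2^j = -3·(-5(-3)^(j - 1) - 3·2^j) - 15·2^j = -5(-3)^j - 3·2^(j + 1) = -5(-3)^((j+1) - 1) - 3·2^(j+1),
which is the claimed formula at t = j+1.
This completes the induction.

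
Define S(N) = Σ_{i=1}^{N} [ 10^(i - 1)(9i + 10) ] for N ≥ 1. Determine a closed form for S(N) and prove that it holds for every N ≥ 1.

S(N) = 10^N(N + 1) - 1

We claim S(N) = 10^N(N + 1) - 1 for all N ≥ 1.
Base step (N = 1): S(1) = 19, and the closed form gives 19. They agree.
Suppose the result is true for N = i, so S(i) = 10^i(i + 1) - 1.
Then S(i+1) = S(i) + (10^i(9i + 19)) = (10^i(i + 1) - 1) + (10^i(9i + 19)).
Simplifying, S(i+1) = 10·10^i·i + 20·10^i - 1 = 10^(i+1)((i+1) + 1) - 1,
which is the closed form with N = i+1.
This completes the induction.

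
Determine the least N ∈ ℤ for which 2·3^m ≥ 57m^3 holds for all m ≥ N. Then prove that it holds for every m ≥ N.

At m = 9: 39366 < 41553, so the inequality fails and N ≥ 10. We prove 2·3^m ≥ 57m^3 for all m ≥ 10.
When m = 10: 2·3^m = 118098 and 57m^3 = 57000, so 118098 ≥ 57000.
Suppose the result is true for m = j, so 2·3^j ≥ 57j^3.
Then 2·3^(j + 1) = 3·(2·3^j) ≥ 3·(57j^3).
Also, for j ≥ 10 we have 3·(57j^3) ≥ 57(j+1)^3, since 3 ≥ (1 + 1/j)^3 for all j ≥ 10.
Combining, 2·3^(j + 1) ≥ 57(j+1)^3.
By the principle of mathematical induction, the result holds for all m ≥ 10.
Hence the smallest such N is 10.

N = 10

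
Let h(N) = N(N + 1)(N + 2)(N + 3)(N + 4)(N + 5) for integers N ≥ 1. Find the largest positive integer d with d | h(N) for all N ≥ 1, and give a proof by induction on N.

Computing the first values: h(1) = 720 and h(2) = 5040; gcd(720, 5040) = 720, so d ≤ 720.
We prove 720 | N(N + 1)(N + 2)(N + 3)(N + 4)(N + 5) for all N ≥ 1 by induction on N.
For the base case N = 1: h(1) = 720 = 720·(1), so 720 | h(1).
For the inductive step, assume it holds for an arbitrary m ≥ 1, i.e. 720 | h(m). Then
h(m+1) − h(m) = (m+1)·(m+2)·(m+3)·(m+4)·(m+5)·(m+6) − m·(m+1)·(m+2)·(m+3)·(m+4)·(m+5) = (m+1)·(m+2)·(m+3)·(m+4)·(m+5)·[(m+6) − m] = 6·(m+1)·(m+2)·(m+3)·(m+4)·(m+5). The product of 5 consecutive integers is divisible by (5)! = 120, so h(m+1) − h(m) is divisible by 6·120 = 720. By the inductive hypothesis 720 | h(m), hence 720 | h(m+1).
By induction, the statement is established for all N ≥ 1.
Therefore the largest such d is 720.

d = 720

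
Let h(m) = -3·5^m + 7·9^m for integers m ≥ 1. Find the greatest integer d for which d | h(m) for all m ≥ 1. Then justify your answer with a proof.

Computing the first values: h(1) = 48 and h(2) = 492; gcd(48, 492) = 12, so d ≤ 12.
We prove 12 | -3·5^m + 7·9^m for all m ≥ 1 by induction on m.
When m = 1: h(1) = 48 = 12·(4), so 12 | h(1).
For the inductive step, assume it holds for an arbitrary j ≥ 1, i.e. 12 | h(j). Then
h(j+1) − 9·h(j) = (-3·5^(j+1) + 7·9^(j+1)) − 9·(-3·5^j + 7·9^j) = (-3)·5^j·(5 − 9) = (12)·5^j. Since 12 | h(j) by the inductive hypothesis, 12 | 9·h(j); and 12 | 12 since 12 = 12·1. Therefore 12 | h(j+1).
By the principle of mathematical induction, the result holds for all m ≥ 1.
Therefore the largest such d is 12.

d = 12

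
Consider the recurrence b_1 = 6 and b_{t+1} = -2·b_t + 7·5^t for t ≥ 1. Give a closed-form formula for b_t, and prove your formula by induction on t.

b_t = (-2)^(t - 1) + 5^t

Computing the first terms: b_1 = 6, b_2 = 23, b_3 = 129. This suggests b_t = (-2)^(t - 1) + 5^t.
For the base case t = 1: the formula gives 6 = 6 = b_1.
Inductive step: suppose the statement holds for some m ≥ 1, so b_m = (-2)^(m - 1) + 5^m.
Then b_{m+1} = -2·b_m + 7·5^m = -2·((-2)^(m - 1) + 5^m) + 7·5^m = (-2)^m + 5^(m + 1) = (-2)^((m+1) - 1) + 5^(m+1),
which is the claimed formula at t = m+1.
This completes the induction.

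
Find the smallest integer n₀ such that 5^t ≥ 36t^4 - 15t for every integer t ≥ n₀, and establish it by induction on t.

At t = 7: 78125 < 86331, so the inequality fails and n₀ ≥ 8. We prove 5^t ≥ 36t^4 - 15t for all t ≥ 8.
Base step (t = 8): 5^t = 390625 and 36t^4 - 15t = 147336, so 390625 ≥ 147336.
Suppose the result is true for t = m, so 5^m ≥ 36m^4 - 15m.
Then 5^(m + 1) = 5·(5^m) ≥ 5·(36m^4 - 15m).
Also, for m ≥ 8 we have 5·(36m^4 - 15m) ≥ 36(m+1)^4 - 15(m+1), since 5·(36m^4 - 15m) − (36(m+1)^4 - 15(m+1)) = 144m^4 - 144m^3 - 216m^2 - 204m - 21, which is nonnegative for all m ≥ 8.
Combining, 5^(m + 1) ≥ 36(m+1)^4 - 15(m+1).
This completes the induction.
Hence the smallest such n₀ is 8.

n₀ = 8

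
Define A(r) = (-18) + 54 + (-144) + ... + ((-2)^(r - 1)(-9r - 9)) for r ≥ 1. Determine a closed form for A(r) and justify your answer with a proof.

We claim A(r) = (-2)^r(3r + 4) - 4 for all r ≥ 1.
For the base case r = 1: A(1) = -18, and the closed form gives -18. They agree.
Suppose the result is true for r = k, so A(k) = (-2)^k(3k + 4) - 4.
Then A(k+1) = A(k) + (9(-2)^k(-k - 2)) = ((-2)^k(3k + 4) - 4) + (9(-2)^k(-k - 2)).
Simplifying, A(k+1) = -6(-2)^k·k - 14(-2)^k - 4 = (-2)^(k+1)(3(k+1) + 4) - 4,
which is the closed form with r = k+1.
This completes the induction.

A(r) = (-2)^r(3r + 4) - 4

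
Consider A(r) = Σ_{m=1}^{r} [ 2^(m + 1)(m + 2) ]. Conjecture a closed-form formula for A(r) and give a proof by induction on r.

We claim A(r) = 4·2^r(r + 1) - 4 for all r ≥ 1.
For the base case r = 1: A(1) = 12, and the closed form gives 12. They agree.
Inductive step: assume the claim holds for r = m, so A(m) = 4·2^m(m + 1) - 4.
Then A(m+1) = A(m) + (2^(m + 2)(m + 3)) = (4·2^m(m + 1) - 4) + (2^(m + 2)(m + 3)).
Simplifying, A(m+1) = 8·2^m·m + 16·2^m - 4 = 4·2^(m+1)((m+1) + 1) - 4,
which is the closed form with r = m+1.
Hence, by induction on r, the claim holds for every r ≥ 1.

A(r) = 4·2^r(r + 1) - 4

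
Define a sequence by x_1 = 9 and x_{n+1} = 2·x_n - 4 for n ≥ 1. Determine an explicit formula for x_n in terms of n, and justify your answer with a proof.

Computing the first terms: x_1 = 9, x_2 = 14, x_3 = 24. This suggests x_n = 5·2^(n - 1) + 4.
Base step (n = 1): the formula gives 9 = 9 = x_1.
For the inductive step, assume it holds for an arbitrary m ≥ 1, so x_m = 5·2^(m - 1) + 4.
Then x_{m+1} = 2·x_m - 4 = 2·(5·2^(m - 1) + 4) - 4 = 5·2^m + 4 = 5·2^((m+1) - 1) + 4,
which is the claimed formula at n = m+1.
By induction, the statement is established for all n ≥ 1.

x_n = 5·2^(n - 1) + 4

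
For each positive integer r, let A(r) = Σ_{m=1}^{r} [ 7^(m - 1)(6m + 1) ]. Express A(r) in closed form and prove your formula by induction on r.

A(r) = 7^r·r

We claim A(r) = 7^r·r for all r ≥ 1.
When r = 1: A(1) = 7, and the closed form gives 7. They agree.
Suppose the result is true for r = m, so A(m) = 7^m·m.
Then A(m+1) = A(m) + (7^m(6m + 7)) = (7^m·m) + (7^m(6m + 7)).
Simplifying, A(m+1) = 7^(m + 1)(m + 1) = 7^(m+1)·(m+1),
which is the closed form with r = m+1.
This completes the induction.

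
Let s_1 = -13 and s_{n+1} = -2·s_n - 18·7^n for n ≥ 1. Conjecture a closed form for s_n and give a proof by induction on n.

Computing the first terms: s_1 = -13, s_2 = -100, s_3 = -682. This suggests s_n = (-2)^(n - 1) - 2·7^n.
Base case (n = 1): the formula gives -13 = -13 = s_1.
Inductive step: assume the claim holds for n = r, so s_r = (-2)^(r - 1) - 2·7^r.
Then s_{r+1} = -2·s_r - 18·7^r = -2·((-2)^(r - 1) - 2·7^r) - 18·7^r = (-2)^r - 2·7^(r + 1) = (-2)^((r+1) - 1) - 2·7^(r+1),
which is the claimed formula at n = r+1.
By the principle of mathematical induction, the result holds for all n ≥ 1.

s_n = (-2)^(n - 1) - 2·7^n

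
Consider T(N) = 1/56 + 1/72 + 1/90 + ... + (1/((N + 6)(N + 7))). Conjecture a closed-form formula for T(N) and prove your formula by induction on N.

T(N) = N/(7(N + 7))

We claim T(N) = N/(7(N + 7)) for all N ≥ 1.
Base case (N = 1): T(1) = 1/56, and the closed form gives 1/56. They agree.
Inductive step: suppose the statement holds for some j ≥ 1, so T(j) = j/(7(j + 7)).
Then T(j+1) = T(j) + (1/((j + 7)(j + 8))) = (j/(7(j + 7))) + (1/((j + 7)(j + 8))).
Simplifying, T(j+1) = (j + 1)/(7(j + 8)) = (j+1)/(7((j+1) + 7)),
which is the closed form with N = j+1.
By induction, the statement is established for all N ≥ 1.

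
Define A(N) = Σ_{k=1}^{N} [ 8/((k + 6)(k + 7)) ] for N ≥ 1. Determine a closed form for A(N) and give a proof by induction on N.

A(N) = 8N/(7(N + 7))

We claim A(N) = 8N/(7(N + 7)) for all N ≥ 1.
For the base case N = 1: A(1) = 1/7, and the closed form gives 1/7. They agree.
Inductive step: suppose the statement holds for some k ≥ 1, so A(k) = 8k/(7(k + 7)).
Then A(k+1) = A(k) + (8/((k + 7)(k + 8))) = (8k/(7(k + 7))) + (8/((k + 7)(k + 8))).
Simplifying, A(k+1) = 8(k + 1)/(7(k + 8)) = 8(k+1)/(7((k+1) + 7)),
which is the closed form with N = k+1.
By the principle of mathematical induction, the result holds for all N ≥ 1.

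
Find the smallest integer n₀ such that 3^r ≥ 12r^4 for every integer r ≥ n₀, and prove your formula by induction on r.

At r = 10: 59049 < 120000, so the inequality fails and n₀ ≥ 11. We prove 3^r ≥ 12r^4 for all r ≥ 11.
Base step (r = 11): 3^r = 177147 and 12r^4 = 175692, so 177147 ≥ 175692.
Inductive step: suppose the statement holds for some p ≥ 11, so 3^p ≥ 12p^4.
Then 3^(p + 1) = 3·(3^p) ≥ 3·(12p^4).
Also, for p ≥ 11 we have 3·(12p^4) ≥ 12(p+1)^4, since 3 ≥ (1 + 1/p)^4 for all p ≥ 11.
Combining, 3^(p + 1) ≥ 12(p+1)^4.
This completes the induction.
Hence the smallest such n₀ is 11.

n₀ = 11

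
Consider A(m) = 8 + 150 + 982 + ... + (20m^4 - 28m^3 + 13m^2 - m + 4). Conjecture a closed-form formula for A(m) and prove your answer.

We claim A(m) = m(4m^4 + 3m^3 - 3m^2 - m + 5) for all m ≥ 1.
For the base case m = 1: A(1) = 8, and the closed form gives 8. They agree.
Suppose the result is true for m = k, so A(k) = k(4k^4 + 3k^3 - 3k^2 - k + 5).
Then A(k+1) = A(k) + (20k^4 + 52k^3 + 49k^2 + 21k + 8) = (k(4k^4 + 3k^3 - 3k^2 - k + 5)) + (20k^4 + 52k^3 + 49k^2 + 21k + 8).
Simplifying, A(k+1) = (k + 1)(4k^4 + 19k^3 + 30k^2 + 18k + 8) = (k+1)(4(k+1)^4 + 3(k+1)^3 - 3(k+1)^2 - (k+1) + 5),
which is the closed form with m = k+1.
This completes the induction.

A(m) = m(4m^4 + 3m^3 - 3m^2 - m + 5)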